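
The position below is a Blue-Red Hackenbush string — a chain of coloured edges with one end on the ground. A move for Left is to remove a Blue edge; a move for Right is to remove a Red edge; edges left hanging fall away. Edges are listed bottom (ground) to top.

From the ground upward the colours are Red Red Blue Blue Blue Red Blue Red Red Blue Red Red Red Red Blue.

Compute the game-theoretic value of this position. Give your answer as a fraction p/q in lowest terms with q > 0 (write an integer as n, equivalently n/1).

value(R) = {  | 0 } ⇒ -1
value(RR) = {  | -1 0 } ⇒ -2
value(RRB) = { -2 | -1 0 } ⇒ -3/2
value(RRBB) = { -2 -3/2 | -1 0 } ⇒ -5/4
value(RRBBB) = { -2 -3/2 -5/4 | -1 0 } ⇒ -9/8
value(RRBBBR) = { -2 -3/2 -5/4 | -9/8 -1 0 } ⇒ -19/16
value(RRBBBRB) = { -2 -3/2 -5/4 -19/16 | -9/8 -1 0 } ⇒ -37/32
value(RRBBBRBR) = { -2 -3/2 -5/4 -19/16 | -37/32 -9/8 -1 0 } ⇒ -75/64
value(RRBBBRBRR) = { -2 -3/2 -5/4 -19/16 | -75/64 -37/32 -9/8 -1 0 } ⇒ -151/128
value(RRBBBRBRRB) = { -2 -3/2 -5/4 -19/16 -151/128 | -75/64 -37/32 -9/8 -1 0 } ⇒ -301/256
value(RRBBBRBRRBR) = { -2 -3/2 -5/4 -19/16 -151/128 | -301/256 -75/64 -37/32 -9/8 -1 0 } ⇒ -603/512
value(RRBBBRBRRBRR) = { -2 -3/2 -5/4 -19/16 -151/128 | -603/512 -301/256 -75/64 -37/32 -9/8 -1 0 } ⇒ -1207/1024
value(RRBBBRBRRBRRR) = { -2 -3/2 -5/4 -19/16 -151/128 | -1207/1024 -603/512 -301/256 -75/64 -37/32 -9/8 -1 0 } ⇒ -2415/2048
value(RRBBBRBRRBRRRR) = { -2 -3/2 -5/4 -19/16 -151/128 | -2415/2048 -1207/1024 -603/512 -301/256 -75/64 -37/32 -9/8 -1 0 } ⇒ -4831/4096
value(RRBBBRBRRBRRRRB) = { -2 -3/2 -5/4 -19/16 -151/128 -4831/4096 | -2415/2048 -1207/1024 -603/512 -301/256 -75/64 -37/32 -9/8 -1 0 } ⇒ -9661/8192

-9661/8192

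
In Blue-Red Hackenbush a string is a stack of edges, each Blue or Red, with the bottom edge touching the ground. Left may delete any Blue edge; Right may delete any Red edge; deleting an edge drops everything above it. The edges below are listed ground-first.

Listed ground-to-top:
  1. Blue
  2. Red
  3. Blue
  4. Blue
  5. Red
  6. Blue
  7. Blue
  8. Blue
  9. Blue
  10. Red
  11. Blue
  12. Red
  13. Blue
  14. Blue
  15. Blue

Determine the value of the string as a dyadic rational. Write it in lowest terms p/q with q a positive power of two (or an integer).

Recurse on prefixes of the 15-edge string Blue Red Blue Blue Red Blue Blue Blue Blue Red Blue Red Blue Blue Blue:
val_1 [B]  L=[0]  R=[·]  => 1
val_2 [BR]  L=[0]  R=[1]  => 1/2
val_3 [BRB]  L=[0,1/2]  R=[1]  => 3/4
val_4 [BRBB]  L=[0,1/2,3/4]  R=[1]  => 7/8
val_5 [BRBBR]  L=[0,1/2,3/4]  R=[7/8,1]  => 13/16
val_6 [BRBBRB]  L=[0,1/2,3/4,13/16]  R=[7/8,1]  => 27/32
val_7 [BRBBRBB]  L=[0,1/2,3/4,13/16,27/32]  R=[7/8,1]  => 55/64
val_8 [BRBBRBBB]  L=[0,1/2,3/4,13/16,27/32,55/64]  R=[7/8,1]  => 111/128
val_9 [BRBBRBBBB]  L=[0,1/2,3/4,13/16,27/32,55/64,111/128]  R=[7/8,1]  => 223/256
val_10 [BRBBRBBBBR]  L=[0,1/2,3/4,13/16,27/32,55/64,111/128]  R=[223/256,7/8,1]  => 445/512
val_11 [BRBBRBBBBRB]  L=[0,1/2,3/4,13/16,27/32,55/64,111/128,445/512]  R=[223/256,7/8,1]  => 891/1024
val_12 [BRBBRBBBBRBR]  L=[0,1/2,3/4,13/16,27/32,55/64,111/128,445/512]  R=[891/1024,223/256,7/8,1]  => 1781/2048
val_13 [BRBBRBBBBRBRB]  L=[0,1/2,3/4,13/16,27/32,55/64,111/128,445/512,1781/2048]  R=[891/1024,223/256,7/8,1]  => 3563/4096
val_14 [BRBBRBBBBRBRBB]  L=[0,1/2,3/4,13/16,27/32,55/64,111/128,445/512,1781/2048,3563/4096]  R=[891/1024,223/256,7/8,1]  => 7127/8192
val_15 [BRBBRBBBBRBRBBB]  L=[0,1/2,3/4,13/16,27/32,55/64,111/128,445/512,1781/2048,3563/4096,7127/8192]  R=[891/1024,223/256,7/8,1]  => 14255/16384

14255/16384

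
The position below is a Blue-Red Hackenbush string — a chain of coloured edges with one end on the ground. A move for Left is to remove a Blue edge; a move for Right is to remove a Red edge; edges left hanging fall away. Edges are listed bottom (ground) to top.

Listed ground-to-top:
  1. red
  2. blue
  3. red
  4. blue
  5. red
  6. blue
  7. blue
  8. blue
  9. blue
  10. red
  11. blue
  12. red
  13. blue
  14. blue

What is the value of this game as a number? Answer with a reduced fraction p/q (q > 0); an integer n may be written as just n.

-5161/8192

value_1 [r]  L=[∅]  R=[0]  => -1
value_2 [rb]  L=[-1]  R=[0]  => -1/2
value_3 [rbr]  L=[-1]  R=[-1/2 0]  => -3/4
value_4 [rbrb]  L=[-1 -3/4]  R=[-1/2 0]  => -5/8
value_5 [rbrbr]  L=[-1 -3/4]  R=[-5/8 -1/2 0]  => -11/16
value_6 [rbrbrb]  L=[-1 -3/4 -11/16]  R=[-5/8 -1/2 0]  => -21/32
value_7 [rbrbrbb]  L=[-1 -3/4 -11/16 -21/32]  R=[-5/8 -1/2 0]  => -41/64
value_8 [rbrbrbbb]  L=[-1 -3/4 -11/16 -21/32 -41/64]  R=[-5/8 -1/2 0]  => -81/128
value_9 [rbrbrbbbb]  L=[-1 -3/4 -11/16 -21/32 -41/64 -81/128]  R=[-5/8 -1/2 0]  => -161/256
value_10 [rbrbrbbbbr]  L=[-1 -3/4 -11/16 -21/32 -41/64 -81/128]  R=[-161/256 -5/8 -1/2 0]  => -323/512
value_11 [rbrbrbbbbrb]  L=[-1 -3/4 -11/16 -21/32 -41/64 -81/128 -323/512]  R=[-161/256 -5/8 -1/2 0]  => -645/1024
value_12 [rbrbrbbbbrbr]  L=[-1 -3/4 -11/16 -21/32 -41/64 -81/128 -323/512]  R=[-645/1024 -161/256 -5/8 -1/2 0]  => -1291/2048
value_13 [rbrbrbbbbrbrb]  L=[-1 -3/4 -11/16 -21/32 -41/64 -81/128 -323/512 -1291/2048]  R=[-645/1024 -161/256 -5/8 -1/2 0]  => -2581/4096
value_14 [rbrbrbbbbrbrbb]  L=[-1 -3/4 -11/16 -21/32 -41/64 -81/128 -323/512 -1291/2048 -2581/4096]  R=[-645/1024 -161/256 -5/8 -1/2 0]  => -5161/8192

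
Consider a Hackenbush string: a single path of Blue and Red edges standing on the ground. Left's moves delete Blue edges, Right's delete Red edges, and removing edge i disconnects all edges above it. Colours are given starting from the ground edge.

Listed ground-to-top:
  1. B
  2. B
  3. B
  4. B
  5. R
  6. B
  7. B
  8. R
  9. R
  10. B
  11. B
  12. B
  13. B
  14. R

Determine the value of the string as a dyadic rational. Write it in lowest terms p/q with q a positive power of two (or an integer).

B: Left { 0 }, Right { none } so simplest 1
BB: Left { 0; 1 }, Right { none } so simplest 2
BBB: Left { 0; 1; 2 }, Right { none } so simplest 3
BBBB: Left { 0; 1; 2; 3 }, Right { none } so simplest 4
BBBBR: Left { 0; 1; 2; 3 }, Right { 4 } so simplest 7/2
BBBBRB: Left { 0; 1; 2; 3; 7/2 }, Right { 4 } so simplest 15/4
BBBBRBB: Left { 0; 1; 2; 3; 7/2; 15/4 }, Right { 4 } so simplest 31/8
BBBBRBBR: Left { 0; 1; 2; 3; 7/2; 15/4 }, Right { 31/8; 4 } so simplest 61/16
BBBBRBBRR: Left { 0; 1; 2; 3; 7/2; 15/4 }, Right { 61/16; 31/8; 4 } so simplest 121/32
BBBBRBBRRB: Left { 0; 1; 2; 3; 7/2; 15/4; 121/32 }, Right { 61/16; 31/8; 4 } so simplest 243/64
BBBBRBBRRBB: Left { 0; 1; 2; 3; 7/2; 15/4; 121/32; 243/64 }, Right { 61/16; 31/8; 4 } so simplest 487/128
BBBBRBBRRBBB: Left { 0; 1; 2; 3; 7/2; 15/4; 121/32; 243/64; 487/128 }, Right { 61/16; 31/8; 4 } so simplest 975/256
BBBBRBBRRBBBB: Left { 0; 1; 2; 3; 7/2; 15/4; 121/32; 243/64; 487/128; 975/256 }, Right { 61/16; 31/8; 4 } so simplest 1951/512
BBBBRBBRRBBBBR: Left { 0; 1; 2; 3; 7/2; 15/4; 121/32; 243/64; 487/128; 975/256 }, Right { 1951/512; 61/16; 31/8; 4 } so simplest 3901/1024

3901/1024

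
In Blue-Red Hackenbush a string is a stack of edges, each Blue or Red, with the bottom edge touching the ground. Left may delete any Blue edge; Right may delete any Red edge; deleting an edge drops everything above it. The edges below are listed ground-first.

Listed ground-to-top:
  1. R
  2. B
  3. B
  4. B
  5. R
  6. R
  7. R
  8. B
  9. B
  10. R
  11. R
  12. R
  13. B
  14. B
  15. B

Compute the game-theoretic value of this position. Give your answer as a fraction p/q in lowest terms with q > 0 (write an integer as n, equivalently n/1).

-3697/16384

Build g(s[:k]) for k = 1..15, string s = R B B B R R R B B R R R B B B.
R: Left { none }, Right { 0 } so simplest -1
RB: Left { -1 }, Right { 0 } so simplest -1/2
RBB: Left { -1; -1/2 }, Right { 0 } so simplest -1/4
RBBB: Left { -1; -1/2; -1/4 }, Right { 0 } so simplest -1/8
RBBBR: Left { -1; -1/2; -1/4 }, Right { -1/8; 0 } so simplest -3/16
RBBBRR: Left { -1; -1/2; -1/4 }, Right { -3/16; -1/8; 0 } so simplest -7/32
RBBBRRR: Left { -1; -1/2; -1/4 }, Right { -7/32; -3/16; -1/8; 0 } so simplest -15/64
RBBBRRRB: Left { -1; -1/2; -1/4; -15/64 }, Right { -7/32; -3/16; -1/8; 0 } so simplest -29/128
RBBBRRRBB: Left { -1; -1/2; -1/4; -15/64; -29/128 }, Right { -7/32; -3/16; -1/8; 0 } so simplest -57/256
RBBBRRRBBR: Left { -1; -1/2; -1/4; -15/64; -29/128 }, Right { -57/256; -7/32; -3/16; -1/8; 0 } so simplest -115/512
RBBBRRRBBRR: Left { -1; -1/2; -1/4; -15/64; -29/128 }, Right { -115/512; -57/256; -7/32; -3/16; -1/8; 0 } so simplest -231/1024
RBBBRRRBBRRR: Left { -1; -1/2; -1/4; -15/64; -29/128 }, Right { -231/1024; -115/512; -57/256; -7/32; -3/16; -1/8; 0 } so simplest -463/2048
RBBBRRRBBRRRB: Left { -1; -1/2; -1/4; -15/64; -29/128; -463/2048 }, Right { -231/1024; -115/512; -57/256; -7/32; -3/16; -1/8; 0 } so simplest -925/4096
RBBBRRRBBRRRBB: Left { -1; -1/2; -1/4; -15/64; -29/128; -463/2048; -925/4096 }, Right { -231/1024; -115/512; -57/256; -7/32; -3/16; -1/8; 0 } so simplest -1849/8192
RBBBRRRBBRRRBBB: Left { -1; -1/2; -1/4; -15/64; -29/128; -463/2048; -925/4096; -1849/8192 }, Right { -231/1024; -115/512; -57/256; -7/32; -3/16; -1/8; 0 } so simplest -3697/16384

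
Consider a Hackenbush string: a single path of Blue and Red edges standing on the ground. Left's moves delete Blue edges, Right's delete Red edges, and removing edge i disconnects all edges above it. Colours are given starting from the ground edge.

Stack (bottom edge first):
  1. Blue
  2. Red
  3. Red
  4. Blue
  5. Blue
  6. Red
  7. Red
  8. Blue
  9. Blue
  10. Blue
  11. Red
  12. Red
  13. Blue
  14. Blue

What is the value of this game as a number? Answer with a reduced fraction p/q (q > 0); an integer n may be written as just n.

3303/8192

Recurse on prefixes of the 14-edge string Blue Red Red Blue Blue Red Red Blue Blue Blue Red Red Blue Blue:
B: Left { 0 }, Right { — } so simplest 1
BR: Left { 0 }, Right { 1 } so simplest 1/2
BRR: Left { 0 }, Right { 1/2 1 } so simplest 1/4
BRRB: Left { 0 1/4 }, Right { 1/2 1 } so simplest 3/8
BRRBB: Left { 0 1/4 3/8 }, Right { 1/2 1 } so simplest 7/16
BRRBBR: Left { 0 1/4 3/8 }, Right { 7/16 1/2 1 } so simplest 13/32
BRRBBRR: Left { 0 1/4 3/8 }, Right { 13/32 7/16 1/2 1 } so simplest 25/64
BRRBBRRB: Left { 0 1/4 3/8 25/64 }, Right { 13/32 7/16 1/2 1 } so simplest 51/128
BRRBBRRBB: Left { 0 1/4 3/8 25/64 51/128 }, Right { 13/32 7/16 1/2 1 } so simplest 103/256
BRRBBRRBBB: Left { 0 1/4 3/8 25/64 51/128 103/256 }, Right { 13/32 7/16 1/2 1 } so simplest 207/512
BRRBBRRBBBR: Left { 0 1/4 3/8 25/64 51/128 103/256 }, Right { 207/512 13/32 7/16 1/2 1 } so simplest 413/1024
BRRBBRRBBBRR: Left { 0 1/4 3/8 25/64 51/128 103/256 }, Right { 413/1024 207/512 13/32 7/16 1/2 1 } so simplest 825/2048
BRRBBRRBBBRRB: Left { 0 1/4 3/8 25/64 51/128 103/256 825/2048 }, Right { 413/1024 207/512 13/32 7/16 1/2 1 } so simplest 1651/4096
BRRBBRRBBBRRBB: Left { 0 1/4 3/8 25/64 51/128 103/256 825/2048 1651/4096 }, Right { 413/1024 207/512 13/32 7/16 1/2 1 } so simplest 3303/8192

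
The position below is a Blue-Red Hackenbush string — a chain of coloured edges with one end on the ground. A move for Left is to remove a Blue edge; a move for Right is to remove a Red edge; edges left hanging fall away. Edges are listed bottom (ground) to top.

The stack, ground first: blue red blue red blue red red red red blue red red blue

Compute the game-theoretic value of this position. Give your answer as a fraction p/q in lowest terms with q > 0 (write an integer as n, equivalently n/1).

2579/4096

Prefix values for blue red blue red blue red red red red blue red red blue via {L|R} + simplicity:
1 of 13 · b · max L 0 · min R +∞ → 1
2 of 13 · br · max L 0 · min R 1 → 1/2
3 of 13 · brb · max L 1/2 · min R 1 → 3/4
4 of 13 · brbr · max L 1/2 · min R 3/4 → 5/8
5 of 13 · brbrb · max L 5/8 · min R 3/4 → 11/16
6 of 13 · brbrbr · max L 5/8 · min R 11/16 → 21/32
7 of 13 · brbrbrr · max L 5/8 · min R 21/32 → 41/64
8 of 13 · brbrbrrr · max L 5/8 · min R 41/64 → 81/128
9 of 13 · brbrbrrrr · max L 5/8 · min R 81/128 → 161/256
10 of 13 · brbrbrrrrb · max L 161/256 · min R 81/128 → 323/512
11 of 13 · brbrbrrrrbr · max L 161/256 · min R 323/512 → 645/1024
12 of 13 · brbrbrrrrbrr · max L 161/256 · min R 645/1024 → 1289/2048
13 of 13 · brbrbrrrrbrrb · max L 1289/2048 · min R 645/1024 → 2579/4096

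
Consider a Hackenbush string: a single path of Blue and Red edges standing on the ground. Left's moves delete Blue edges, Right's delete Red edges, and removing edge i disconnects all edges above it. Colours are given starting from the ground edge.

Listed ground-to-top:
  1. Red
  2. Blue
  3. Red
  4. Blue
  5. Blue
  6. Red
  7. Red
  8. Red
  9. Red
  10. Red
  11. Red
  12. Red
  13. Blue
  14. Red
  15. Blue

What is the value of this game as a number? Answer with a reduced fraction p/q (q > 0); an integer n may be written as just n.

edge 1 of 15 (Red): { — | 0 } ⇒ -1
edge 2 of 15 (Blue): { -1 | 0 } ⇒ -1/2
edge 3 of 15 (Red): { -1 | -1/2, 0 } ⇒ -3/4
edge 4 of 15 (Blue): { -1, -3/4 | -1/2, 0 } ⇒ -5/8
edge 5 of 15 (Blue): { -1, -3/4, -5/8 | -1/2, 0 } ⇒ -9/16
edge 6 of 15 (Red): { -1, -3/4, -5/8 | -9/16, -1/2, 0 } ⇒ -19/32
edge 7 of 15 (Red): { -1, -3/4, -5/8 | -19/32, -9/16, -1/2, 0 } ⇒ -39/64
edge 8 of 15 (Red): { -1, -3/4, -5/8 | -39/64, -19/32, -9/16, -1/2, 0 } ⇒ -79/128
edge 9 of 15 (Red): { -1, -3/4, -5/8 | -79/128, -39/64, -19/32, -9/16, -1/2, 0 } ⇒ -159/256
edge 10 of 15 (Red): { -1, -3/4, -5/8 | -159/256, -79/128, -39/64, -19/32, -9/16, -1/2, 0 } ⇒ -319/512
edge 11 of 15 (Red): { -1, -3/4, -5/8 | -319/512, -159/256, -79/128, -39/64, -19/32, -9/16, -1/2, 0 } ⇒ -639/1024
edge 12 of 15 (Red): { -1, -3/4, -5/8 | -639/1024, -319/512, -159/256, -79/128, -39/64, -19/32, -9/16, -1/2, 0 } ⇒ -1279/2048
edge 13 of 15 (Blue): { -1, -3/4, -5/8, -1279/2048 | -639/1024, -319/512, -159/256, -79/128, -39/64, -19/32, -9/16, -1/2, 0 } ⇒ -2557/4096
edge 14 of 15 (Red): { -1, -3/4, -5/8, -1279/2048 | -2557/4096, -639/1024, -319/512, -159/256, -79/128, -39/64, -19/32, -9/16, -1/2, 0 } ⇒ -5115/8192
edge 15 of 15 (Blue): { -1, -3/4, -5/8, -1279/2048, -5115/8192 | -2557/4096, -639/1024, -319/512, -159/256, -79/128, -39/64, -19/32, -9/16, -1/2, 0 } ⇒ -10229/16384

-10229/16384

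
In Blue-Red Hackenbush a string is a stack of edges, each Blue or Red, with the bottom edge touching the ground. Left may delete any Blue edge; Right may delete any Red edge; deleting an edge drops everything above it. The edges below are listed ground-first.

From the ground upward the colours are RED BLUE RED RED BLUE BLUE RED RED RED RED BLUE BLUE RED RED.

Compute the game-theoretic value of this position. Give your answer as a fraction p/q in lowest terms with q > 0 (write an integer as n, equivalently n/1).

R: Left { (no moves) }, Right { 0 } — simplest -1
RB: Left { -1 }, Right { 0 } — simplest -1/2
RBR: Left { -1 }, Right { -1/2; 0 } — simplest -3/4
RBRR: Left { -1 }, Right { -3/4; -1/2; 0 } — simplest -7/8
RBRRB: Left { -1; -7/8 }, Right { -3/4; -1/2; 0 } — simplest -13/16
RBRRBB: Left { -1; -7/8; -13/16 }, Right { -3/4; -1/2; 0 } — simplest -25/32
RBRRBBR: Left { -1; -7/8; -13/16 }, Right { -25/32; -3/4; -1/2; 0 } — simplest -51/64
RBRRBBRR: Left { -1; -7/8; -13/16 }, Right { -51/64; -25/32; -3/4; -1/2; 0 } — simplest -103/128
RBRRBBRRR: Left { -1; -7/8; -13/16 }, Right { -103/128; -51/64; -25/32; -3/4; -1/2; 0 } — simplest -207/256
RBRRBBRRRR: Left { -1; -7/8; -13/16 }, Right { -207/256; -103/128; -51/64; -25/32; -3/4; -1/2; 0 } — simplest -415/512
RBRRBBRRRRB: Left { -1; -7/8; -13/16; -415/512 }, Right { -207/256; -103/128; -51/64; -25/32; -3/4; -1/2; 0 } — simplest -829/1024
RBRRBBRRRRBB: Left { -1; -7/8; -13/16; -415/512; -829/1024 }, Right { -207/256; -103/128; -51/64; -25/32; -3/4; -1/2; 0 } — simplest -1657/2048
RBRRBBRRRRBBR: Left { -1; -7/8; -13/16; -415/512; -829/1024 }, Right { -1657/2048; -207/256; -103/128; -51/64; -25/32; -3/4; -1/2; 0 } — simplest -3315/4096
RBRRBBRRRRBBRR: Left { -1; -7/8; -13/16; -415/512; -829/1024 }, Right { -3315/4096; -1657/2048; -207/256; -103/128; -51/64; -25/32; -3/4; -1/2; 0 } — simplest -6631/8192

-6631/8192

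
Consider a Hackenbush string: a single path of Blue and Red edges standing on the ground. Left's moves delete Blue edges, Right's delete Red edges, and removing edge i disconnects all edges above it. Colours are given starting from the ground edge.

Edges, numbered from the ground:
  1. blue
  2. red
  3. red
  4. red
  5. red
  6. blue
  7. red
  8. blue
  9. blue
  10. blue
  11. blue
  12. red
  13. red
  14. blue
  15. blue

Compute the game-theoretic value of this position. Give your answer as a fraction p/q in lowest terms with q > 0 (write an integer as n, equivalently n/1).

b: Left { 0 }, Right {  } ⇒ simplest 1
br: Left { 0 }, Right { 1 } ⇒ simplest 1/2
brr: Left { 0 }, Right { 1/2 1 } ⇒ simplest 1/4
brrr: Left { 0 }, Right { 1/4 1/2 1 } ⇒ simplest 1/8
brrrr: Left { 0 }, Right { 1/8 1/4 1/2 1 } ⇒ simplest 1/16
brrrrb: Left { 0 1/16 }, Right { 1/8 1/4 1/2 1 } ⇒ simplest 3/32
brrrrbr: Left { 0 1/16 }, Right { 3/32 1/8 1/4 1/2 1 } ⇒ simplest 5/64
brrrrbrb: Left { 0 1/16 5/64 }, Right { 3/32 1/8 1/4 1/2 1 } ⇒ simplest 11/128
brrrrbrbb: Left { 0 1/16 5/64 11/128 }, Right { 3/32 1/8 1/4 1/2 1 } ⇒ simplest 23/256
brrrrbrbbb: Left { 0 1/16 5/64 11/128 23/256 }, Right { 3/32 1/8 1/4 1/2 1 } ⇒ simplest 47/512
brrrrbrbbbb: Left { 0 1/16 5/64 11/128 23/256 47/512 }, Right { 3/32 1/8 1/4 1/2 1 } ⇒ simplest 95/1024
brrrrbrbbbbr: Left { 0 1/16 5/64 11/128 23/256 47/512 }, Right { 95/1024 3/32 1/8 1/4 1/2 1 } ⇒ simplest 189/2048
brrrrbrbbbbrr: Left { 0 1/16 5/64 11/128 23/256 47/512 }, Right { 189/2048 95/1024 3/32 1/8 1/4 1/2 1 } ⇒ simplest 377/4096
brrrrbrbbbbrrb: Left { 0 1/16 5/64 11/128 23/256 47/512 377/4096 }, Right { 189/2048 95/1024 3/32 1/8 1/4 1/2 1 } ⇒ simplest 755/8192
brrrrbrbbbbrrbb: Left { 0 1/16 5/64 11/128 23/256 47/512 377/4096 755/8192 }, Right { 189/2048 95/1024 3/32 1/8 1/4 1/2 1 } ⇒ simplest 1511/16384

1511/16384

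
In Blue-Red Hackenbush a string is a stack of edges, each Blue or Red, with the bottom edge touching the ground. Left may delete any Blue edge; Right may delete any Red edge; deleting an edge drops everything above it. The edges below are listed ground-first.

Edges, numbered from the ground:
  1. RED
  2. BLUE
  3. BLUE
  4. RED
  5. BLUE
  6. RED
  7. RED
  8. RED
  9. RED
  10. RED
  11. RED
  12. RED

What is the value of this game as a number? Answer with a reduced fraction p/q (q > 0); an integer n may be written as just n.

-767/2048

Recurse on prefixes of the 12-edge string RED BLUE BLUE RED BLUE RED RED RED RED RED RED RED:
step 1: add RED to get R; options L={  } R={ 0 } = -1
step 2: add BLUE to get RB; options L={ -1 } R={ 0 } = -1/2
step 3: add BLUE to get RBB; options L={ -1, -1/2 } R={ 0 } = -1/4
step 4: add RED to get RBBR; options L={ -1, -1/2 } R={ -1/4, 0 } = -3/8
step 5: add BLUE to get RBBRB; options L={ -1, -1/2, -3/8 } R={ -1/4, 0 } = -5/16
step 6: add RED to get RBBRBR; options L={ -1, -1/2, -3/8 } R={ -5/16, -1/4, 0 } = -11/32
step 7: add RED to get RBBRBRR; options L={ -1, -1/2, -3/8 } R={ -11/32, -5/16, -1/4, 0 } = -23/64
step 8: add RED to get RBBRBRRR; options L={ -1, -1/2, -3/8 } R={ -23/64, -11/32, -5/16, -1/4, 0 } = -47/128
step 9: add RED to get RBBRBRRRR; options L={ -1, -1/2, -3/8 } R={ -47/128, -23/64, -11/32, -5/16, -1/4, 0 } = -95/256
step 10: add RED to get RBBRBRRRRR; options L={ -1, -1/2, -3/8 } R={ -95/256, -47/128, -23/64, -11/32, -5/16, -1/4, 0 } = -191/512
step 11: add RED to get RBBRBRRRRRR; options L={ -1, -1/2, -3/8 } R={ -191/512, -95/256, -47/128, -23/64, -11/32, -5/16, -1/4, 0 } = -383/1024
step 12: add RED to get RBBRBRRRRRRR; options L={ -1, -1/2, -3/8 } R={ -383/1024, -191/512, -95/256, -47/128, -23/64, -11/32, -5/16, -1/4, 0 } = -767/2048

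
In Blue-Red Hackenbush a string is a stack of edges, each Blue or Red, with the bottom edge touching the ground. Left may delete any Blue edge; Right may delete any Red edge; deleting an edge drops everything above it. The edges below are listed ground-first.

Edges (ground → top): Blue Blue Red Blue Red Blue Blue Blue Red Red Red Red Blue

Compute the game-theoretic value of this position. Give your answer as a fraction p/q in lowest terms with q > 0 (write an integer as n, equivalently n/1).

v_1 [B]  L=[0]  R=[—]  -> 1
v_2 [BB]  L=[0,1]  R=[—]  -> 2
v_3 [BBR]  L=[0,1]  R=[2]  -> 3/2
v_4 [BBRB]  L=[0,1,3/2]  R=[2]  -> 7/4
v_5 [BBRBR]  L=[0,1,3/2]  R=[7/4,2]  -> 13/8
v_6 [BBRBRB]  L=[0,1,3/2,13/8]  R=[7/4,2]  -> 27/16
v_7 [BBRBRBB]  L=[0,1,3/2,13/8,27/16]  R=[7/4,2]  -> 55/32
v_8 [BBRBRBBB]  L=[0,1,3/2,13/8,27/16,55/32]  R=[7/4,2]  -> 111/64
v_9 [BBRBRBBBR]  L=[0,1,3/2,13/8,27/16,55/32]  R=[111/64,7/4,2]  -> 221/128
v_10 [BBRBRBBBRR]  L=[0,1,3/2,13/8,27/16,55/32]  R=[221/128,111/64,7/4,2]  -> 441/256
v_11 [BBRBRBBBRRR]  L=[0,1,3/2,13/8,27/16,55/32]  R=[441/256,221/128,111/64,7/4,2]  -> 881/512
v_12 [BBRBRBBBRRRR]  L=[0,1,3/2,13/8,27/16,55/32]  R=[881/512,441/256,221/128,111/64,7/4,2]  -> 1761/1024
v_13 [BBRBRBBBRRRRB]  L=[0,1,3/2,13/8,27/16,55/32,1761/1024]  R=[881/512,441/256,221/128,111/64,7/4,2]  -> 3523/2048

3523/2048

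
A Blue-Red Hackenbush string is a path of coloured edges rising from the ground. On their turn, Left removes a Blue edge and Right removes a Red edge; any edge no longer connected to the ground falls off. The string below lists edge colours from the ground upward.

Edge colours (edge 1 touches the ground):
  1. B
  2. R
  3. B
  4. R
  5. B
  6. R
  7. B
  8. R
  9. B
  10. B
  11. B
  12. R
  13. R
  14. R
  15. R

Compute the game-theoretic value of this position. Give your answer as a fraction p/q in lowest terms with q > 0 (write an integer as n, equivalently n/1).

10977/16384

Build g(s[:k]) for k = 1..15, string s = B R B R B R B R B B B R R R R.
step 1: add B to get B; options L={ 0 } R={ ∅ } -> 1
step 2: add R to get BR; options L={ 0 } R={ 1 } -> 1/2
step 3: add B to get BRB; options L={ 0 1/2 } R={ 1 } -> 3/4
step 4: add R to get BRBR; options L={ 0 1/2 } R={ 3/4 1 } -> 5/8
step 5: add B to get BRBRB; options L={ 0 1/2 5/8 } R={ 3/4 1 } -> 11/16
step 6: add R to get BRBRBR; options L={ 0 1/2 5/8 } R={ 11/16 3/4 1 } -> 21/32
step 7: add B to get BRBRBRB; options L={ 0 1/2 5/8 21/32 } R={ 11/16 3/4 1 } -> 43/64
step 8: add R to get BRBRBRBR; options L={ 0 1/2 5/8 21/32 } R={ 43/64 11/16 3/4 1 } -> 85/128
step 9: add B to get BRBRBRBRB; options L={ 0 1/2 5/8 21/32 85/128 } R={ 43/64 11/16 3/4 1 } -> 171/256
step 10: add B to get BRBRBRBRBB; options L={ 0 1/2 5/8 21/32 85/128 171/256 } R={ 43/64 11/16 3/4 1 } -> 343/512
step 11: add B to get BRBRBRBRBBB; options L={ 0 1/2 5/8 21/32 85/128 171/256 343/512 } R={ 43/64 11/16 3/4 1 } -> 687/1024
step 12: add R to get BRBRBRBRBBBR; options L={ 0 1/2 5/8 21/32 85/128 171/256 343/512 } R={ 687/1024 43/64 11/16 3/4 1 } -> 1373/2048
step 13: add R to get BRBRBRBRBBBRR; options L={ 0 1/2 5/8 21/32 85/128 171/256 343/512 } R={ 1373/2048 687/1024 43/64 11/16 3/4 1 } -> 2745/4096
step 14: add R to get BRBRBRBRBBBRRR; options L={ 0 1/2 5/8 21/32 85/128 171/256 343/512 } R={ 2745/4096 1373/2048 687/1024 43/64 11/16 3/4 1 } -> 5489/8192
step 15: add R to get BRBRBRBRBBBRRRR; options L={ 0 1/2 5/8 21/32 85/128 171/256 343/512 } R={ 5489/8192 2745/4096 1373/2048 687/1024 43/64 11/16 3/4 1 } -> 10977/16384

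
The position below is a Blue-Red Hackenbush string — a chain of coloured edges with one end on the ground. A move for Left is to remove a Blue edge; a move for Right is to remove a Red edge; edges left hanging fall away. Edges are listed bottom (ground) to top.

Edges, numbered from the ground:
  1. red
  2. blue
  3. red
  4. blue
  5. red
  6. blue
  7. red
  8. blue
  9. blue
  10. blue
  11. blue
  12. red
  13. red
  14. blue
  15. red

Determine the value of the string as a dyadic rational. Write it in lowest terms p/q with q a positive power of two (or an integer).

-10779/16384

step 1: add red to get r; options L={ ∅ } R={ 0 } ⇒ -1
step 2: add blue to get rb; options L={ -1 } R={ 0 } ⇒ -1/2
step 3: add red to get rbr; options L={ -1 } R={ -1/2 0 } ⇒ -3/4
step 4: add blue to get rbrb; options L={ -1 -3/4 } R={ -1/2 0 } ⇒ -5/8
step 5: add red to get rbrbr; options L={ -1 -3/4 } R={ -5/8 -1/2 0 } ⇒ -11/16
step 6: add blue to get rbrbrb; options L={ -1 -3/4 -11/16 } R={ -5/8 -1/2 0 } ⇒ -21/32
step 7: add red to get rbrbrbr; options L={ -1 -3/4 -11/16 } R={ -21/32 -5/8 -1/2 0 } ⇒ -43/64
step 8: add blue to get rbrbrbrb; options L={ -1 -3/4 -11/16 -43/64 } R={ -21/32 -5/8 -1/2 0 } ⇒ -85/128
step 9: add blue to get rbrbrbrbb; options L={ -1 -3/4 -11/16 -43/64 -85/128 } R={ -21/32 -5/8 -1/2 0 } ⇒ -169/256
step 10: add blue to get rbrbrbrbbb; options L={ -1 -3/4 -11/16 -43/64 -85/128 -169/256 } R={ -21/32 -5/8 -1/2 0 } ⇒ -337/512
step 11: add blue to get rbrbrbrbbbb; options L={ -1 -3/4 -11/16 -43/64 -85/128 -169/256 -337/512 } R={ -21/32 -5/8 -1/2 0 } ⇒ -673/1024
step 12: add red to get rbrbrbrbbbbr; options L={ -1 -3/4 -11/16 -43/64 -85/128 -169/256 -337/512 } R={ -673/1024 -21/32 -5/8 -1/2 0 } ⇒ -1347/2048
step 13: add red to get rbrbrbrbbbbrr; options L={ -1 -3/4 -11/16 -43/64 -85/128 -169/256 -337/512 } R={ -1347/2048 -673/1024 -21/32 -5/8 -1/2 0 } ⇒ -2695/4096
step 14: add blue to get rbrbrbrbbbbrrb; options L={ -1 -3/4 -11/16 -43/64 -85/128 -169/256 -337/512 -2695/4096 } R={ -1347/2048 -673/1024 -21/32 -5/8 -1/2 0 } ⇒ -5389/8192
step 15: add red to get rbrbrbrbbbbrrbr; options L={ -1 -3/4 -11/16 -43/64 -85/128 -169/256 -337/512 -2695/4096 } R={ -5389/8192 -1347/2048 -673/1024 -21/32 -5/8 -1/2 0 } ⇒ -10779/16384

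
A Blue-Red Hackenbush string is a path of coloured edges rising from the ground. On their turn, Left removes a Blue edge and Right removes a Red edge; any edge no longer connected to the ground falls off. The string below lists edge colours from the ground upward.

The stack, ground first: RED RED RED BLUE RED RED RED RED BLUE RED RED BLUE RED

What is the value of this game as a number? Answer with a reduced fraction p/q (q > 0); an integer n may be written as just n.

-3035/1024

1 of 13 · R · max L −∞ · min R 0 ⇒ -1
2 of 13 · RR · max L −∞ · min R -1 ⇒ -2
3 of 13 · RRR · max L −∞ · min R -2 ⇒ -3
4 of 13 · RRRB · max L -3 · min R -2 ⇒ -5/2
5 of 13 · RRRBR · max L -3 · min R -5/2 ⇒ -11/4
6 of 13 · RRRBRR · max L -3 · min R -11/4 ⇒ -23/8
7 of 13 · RRRBRRR · max L -3 · min R -23/8 ⇒ -47/16
8 of 13 · RRRBRRRR · max L -3 · min R -47/16 ⇒ -95/32
9 of 13 · RRRBRRRRB · max L -95/32 · min R -47/16 ⇒ -189/64
10 of 13 · RRRBRRRRBR · max L -95/32 · min R -189/64 ⇒ -379/128
11 of 13 · RRRBRRRRBRR · max L -95/32 · min R -379/128 ⇒ -759/256
12 of 13 · RRRBRRRRBRRB · max L -759/256 · min R -379/128 ⇒ -1517/512
13 of 13 · RRRBRRRRBRRBR · max L -759/256 · min R -1517/512 ⇒ -3035/1024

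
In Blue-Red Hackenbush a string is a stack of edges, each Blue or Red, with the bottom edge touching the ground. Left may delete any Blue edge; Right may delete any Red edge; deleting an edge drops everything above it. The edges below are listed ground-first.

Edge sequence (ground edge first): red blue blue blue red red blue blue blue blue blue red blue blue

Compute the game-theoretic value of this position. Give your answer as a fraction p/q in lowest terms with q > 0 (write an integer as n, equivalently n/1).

step 1: add red to get r; options L={  } R={ 0 } = -1
step 2: add blue to get rb; options L={ -1 } R={ 0 } = -1/2
step 3: add blue to get rbb; options L={ -1; -1/2 } R={ 0 } = -1/4
step 4: add blue to get rbbb; options L={ -1; -1/2; -1/4 } R={ 0 } = -1/8
step 5: add red to get rbbbr; options L={ -1; -1/2; -1/4 } R={ -1/8; 0 } = -3/16
step 6: add red to get rbbbrr; options L={ -1; -1/2; -1/4 } R={ -3/16; -1/8; 0 } = -7/32
step 7: add blue to get rbbbrrb; options L={ -1; -1/2; -1/4; -7/32 } R={ -3/16; -1/8; 0 } = -13/64
step 8: add blue to get rbbbrrbb; options L={ -1; -1/2; -1/4; -7/32; -13/64 } R={ -3/16; -1/8; 0 } = -25/128
step 9: add blue to get rbbbrrbbb; options L={ -1; -1/2; -1/4; -7/32; -13/64; -25/128 } R={ -3/16; -1/8; 0 } = -49/256
step 10: add blue to get rbbbrrbbbb; options L={ -1; -1/2; -1/4; -7/32; -13/64; -25/128; -49/256 } R={ -3/16; -1/8; 0 } = -97/512
step 11: add blue to get rbbbrrbbbbb; options L={ -1; -1/2; -1/4; -7/32; -13/64; -25/128; -49/256; -97/512 } R={ -3/16; -1/8; 0 } = -193/1024
step 12: add red to get rbbbrrbbbbbr; options L={ -1; -1/2; -1/4; -7/32; -13/64; -25/128; -49/256; -97/512 } R={ -193/1024; -3/16; -1/8; 0 } = -387/2048
step 13: add blue to get rbbbrrbbbbbrb; options L={ -1; -1/2; -1/4; -7/32; -13/64; -25/128; -49/256; -97/512; -387/2048 } R={ -193/1024; -3/16; -1/8; 0 } = -773/4096
step 14: add blue to get rbbbrrbbbbbrbb; options L={ -1; -1/2; -1/4; -7/32; -13/64; -25/128; -49/256; -97/512; -387/2048; -773/4096 } R={ -193/1024; -3/16; -1/8; 0 } = -1545/8192

-1545/8192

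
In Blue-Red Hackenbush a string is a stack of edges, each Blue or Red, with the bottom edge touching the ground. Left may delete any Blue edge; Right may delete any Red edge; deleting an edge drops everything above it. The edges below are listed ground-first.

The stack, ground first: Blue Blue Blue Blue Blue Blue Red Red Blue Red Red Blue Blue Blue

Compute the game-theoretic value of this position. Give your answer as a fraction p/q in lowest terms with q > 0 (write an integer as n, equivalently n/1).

v(B) = { 0 |  } gives 1
v(BB) = { 0 1 |  } gives 2
v(BBB) = { 0 1 2 |  } gives 3
v(BBBB) = { 0 1 2 3 |  } gives 4
v(BBBBB) = { 0 1 2 3 4 |  } gives 5
v(BBBBBB) = { 0 1 2 3 4 5 |  } gives 6
v(BBBBBBR) = { 0 1 2 3 4 5 | 6 } gives 11/2
v(BBBBBBRR) = { 0 1 2 3 4 5 | 11/2 6 } gives 21/4
v(BBBBBBRRB) = { 0 1 2 3 4 5 21/4 | 11/2 6 } gives 43/8
v(BBBBBBRRBR) = { 0 1 2 3 4 5 21/4 | 43/8 11/2 6 } gives 85/16
v(BBBBBBRRBRR) = { 0 1 2 3 4 5 21/4 | 85/16 43/8 11/2 6 } gives 169/32
v(BBBBBBRRBRRB) = { 0 1 2 3 4 5 21/4 169/32 | 85/16 43/8 11/2 6 } gives 339/64
v(BBBBBBRRBRRBB) = { 0 1 2 3 4 5 21/4 169/32 339/64 | 85/16 43/8 11/2 6 } gives 679/128
v(BBBBBBRRBRRBBB) = { 0 1 2 3 4 5 21/4 169/32 339/64 679/128 | 85/16 43/8 11/2 6 } gives 1359/256

1359/256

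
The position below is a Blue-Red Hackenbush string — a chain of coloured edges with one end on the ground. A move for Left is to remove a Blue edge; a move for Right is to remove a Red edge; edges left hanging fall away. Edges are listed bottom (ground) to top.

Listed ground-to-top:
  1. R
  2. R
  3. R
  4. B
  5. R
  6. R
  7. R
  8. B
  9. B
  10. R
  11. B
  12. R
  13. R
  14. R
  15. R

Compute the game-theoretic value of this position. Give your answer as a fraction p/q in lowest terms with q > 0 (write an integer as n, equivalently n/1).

-11871/4096

Recurse on prefixes of the 15-edge string R R R B R R R B B R B R R R R:
step 1: add R to get R; options L={  } R={ 0 } -> -1
step 2: add R to get RR; options L={  } R={ -1; 0 } -> -2
step 3: add R to get RRR; options L={  } R={ -2; -1; 0 } -> -3
step 4: add B to get RRRB; options L={ -3 } R={ -2; -1; 0 } -> -5/2
step 5: add R to get RRRBR; options L={ -3 } R={ -5/2; -2; -1; 0 } -> -11/4
step 6: add R to get RRRBRR; options L={ -3 } R={ -11/4; -5/2; -2; -1; 0 } -> -23/8
step 7: add R to get RRRBRRR; options L={ -3 } R={ -23/8; -11/4; -5/2; -2; -1; 0 } -> -47/16
step 8: add B to get RRRBRRRB; options L={ -3; -47/16 } R={ -23/8; -11/4; -5/2; -2; -1; 0 } -> -93/32
step 9: add B to get RRRBRRRBB; options L={ -3; -47/16; -93/32 } R={ -23/8; -11/4; -5/2; -2; -1; 0 } -> -185/64
step 10: add R to get RRRBRRRBBR; options L={ -3; -47/16; -93/32 } R={ -185/64; -23/8; -11/4; -5/2; -2; -1; 0 } -> -371/128
step 11: add B to get RRRBRRRBBRB; options L={ -3; -47/16; -93/32; -371/128 } R={ -185/64; -23/8; -11/4; -5/2; -2; -1; 0 } -> -741/256
step 12: add R to get RRRBRRRBBRBR; options L={ -3; -47/16; -93/32; -371/128 } R={ -741/256; -185/64; -23/8; -11/4; -5/2; -2; -1; 0 } -> -1483/512
step 13: add R to get RRRBRRRBBRBRR; options L={ -3; -47/16; -93/32; -371/128 } R={ -1483/512; -741/256; -185/64; -23/8; -11/4; -5/2; -2; -1; 0 } -> -2967/1024
step 14: add R to get RRRBRRRBBRBRRR; options L={ -3; -47/16; -93/32; -371/128 } R={ -2967/1024; -1483/512; -741/256; -185/64; -23/8; -11/4; -5/2; -2; -1; 0 } -> -5935/2048
step 15: add R to get RRRBRRRBBRBRRRR; options L={ -3; -47/16; -93/32; -371/128 } R={ -5935/2048; -2967/1024; -1483/512; -741/256; -185/64; -23/8; -11/4; -5/2; -2; -1; 0 } -> -11871/4096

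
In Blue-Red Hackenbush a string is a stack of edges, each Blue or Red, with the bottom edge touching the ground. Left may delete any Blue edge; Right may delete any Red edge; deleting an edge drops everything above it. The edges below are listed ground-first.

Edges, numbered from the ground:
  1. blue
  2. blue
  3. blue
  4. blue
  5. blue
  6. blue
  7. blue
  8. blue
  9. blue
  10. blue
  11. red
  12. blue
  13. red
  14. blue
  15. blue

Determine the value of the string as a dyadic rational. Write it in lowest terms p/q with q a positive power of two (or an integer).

Build val(s[:k]) for k = 1..15, string s = blue blue blue blue blue blue blue blue blue blue red blue red blue blue.
b: Left { 0 }, Right { · } => simplest 1
bb: Left { 0, 1 }, Right { · } => simplest 2
bbb: Left { 0, 1, 2 }, Right { · } => simplest 3
bbbb: Left { 0, 1, 2, 3 }, Right { · } => simplest 4
bbbbb: Left { 0, 1, 2, 3, 4 }, Right { · } => simplest 5
bbbbbb: Left { 0, 1, 2, 3, 4, 5 }, Right { · } => simplest 6
bbbbbbb: Left { 0, 1, 2, 3, 4, 5, 6 }, Right { · } => simplest 7
bbbbbbbb: Left { 0, 1, 2, 3, 4, 5, 6, 7 }, Right { · } => simplest 8
bbbbbbbbb: Left { 0, 1, 2, 3, 4, 5, 6, 7, 8 }, Right { · } => simplest 9
bbbbbbbbbb: Left { 0, 1, 2, 3, 4, 5, 6, 7, 8, 9 }, Right { · } => simplest 10
bbbbbbbbbbr: Left { 0, 1, 2, 3, 4, 5, 6, 7, 8, 9 }, Right { 10 } => simplest 19/2
bbbbbbbbbbrb: Left { 0, 1, 2, 3, 4, 5, 6, 7, 8, 9, 19/2 }, Right { 10 } => simplest 39/4
bbbbbbbbbbrbr: Left { 0, 1, 2, 3, 4, 5, 6, 7, 8, 9, 19/2 }, Right { 39/4, 10 } => simplest 77/8
bbbbbbbbbbrbrb: Left { 0, 1, 2, 3, 4, 5, 6, 7, 8, 9, 19/2, 77/8 }, Right { 39/4, 10 } => simplest 155/16
bbbbbbbbbbrbrbb: Left { 0, 1, 2, 3, 4, 5, 6, 7, 8, 9, 19/2, 77/8, 155/16 }, Right { 39/4, 10 } => simplest 311/32

311/32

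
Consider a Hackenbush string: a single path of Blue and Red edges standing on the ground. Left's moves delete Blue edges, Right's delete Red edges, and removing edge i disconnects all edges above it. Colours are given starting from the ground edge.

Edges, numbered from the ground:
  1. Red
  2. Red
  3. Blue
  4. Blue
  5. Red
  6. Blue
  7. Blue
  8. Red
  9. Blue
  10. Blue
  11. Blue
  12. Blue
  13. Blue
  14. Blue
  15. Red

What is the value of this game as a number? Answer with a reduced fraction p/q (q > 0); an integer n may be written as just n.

-10499/8192

value_1 [R]  L=[·]  R=[0]  → -1
value_2 [RR]  L=[·]  R=[-1, 0]  → -2
value_3 [RRB]  L=[-2]  R=[-1, 0]  → -3/2
value_4 [RRBB]  L=[-2, -3/2]  R=[-1, 0]  → -5/4
value_5 [RRBBR]  L=[-2, -3/2]  R=[-5/4, -1, 0]  → -11/8
value_6 [RRBBRB]  L=[-2, -3/2, -11/8]  R=[-5/4, -1, 0]  → -21/16
value_7 [RRBBRBB]  L=[-2, -3/2, -11/8, -21/16]  R=[-5/4, -1, 0]  → -41/32
value_8 [RRBBRBBR]  L=[-2, -3/2, -11/8, -21/16]  R=[-41/32, -5/4, -1, 0]  → -83/64
value_9 [RRBBRBBRB]  L=[-2, -3/2, -11/8, -21/16, -83/64]  R=[-41/32, -5/4, -1, 0]  → -165/128
value_10 [RRBBRBBRBB]  L=[-2, -3/2, -11/8, -21/16, -83/64, -165/128]  R=[-41/32, -5/4, -1, 0]  → -329/256
value_11 [RRBBRBBRBBB]  L=[-2, -3/2, -11/8, -21/16, -83/64, -165/128, -329/256]  R=[-41/32, -5/4, -1, 0]  → -657/512
value_12 [RRBBRBBRBBBB]  L=[-2, -3/2, -11/8, -21/16, -83/64, -165/128, -329/256, -657/512]  R=[-41/32, -5/4, -1, 0]  → -1313/1024
value_13 [RRBBRBBRBBBBB]  L=[-2, -3/2, -11/8, -21/16, -83/64, -165/128, -329/256, -657/512, -1313/1024]  R=[-41/32, -5/4, -1, 0]  → -2625/2048
value_14 [RRBBRBBRBBBBBB]  L=[-2, -3/2, -11/8, -21/16, -83/64, -165/128, -329/256, -657/512, -1313/1024, -2625/2048]  R=[-41/32, -5/4, -1, 0]  → -5249/4096
value_15 [RRBBRBBRBBBBBBR]  L=[-2, -3/2, -11/8, -21/16, -83/64, -165/128, -329/256, -657/512, -1313/1024, -2625/2048]  R=[-5249/4096, -41/32, -5/4, -1, 0]  → -10499/8192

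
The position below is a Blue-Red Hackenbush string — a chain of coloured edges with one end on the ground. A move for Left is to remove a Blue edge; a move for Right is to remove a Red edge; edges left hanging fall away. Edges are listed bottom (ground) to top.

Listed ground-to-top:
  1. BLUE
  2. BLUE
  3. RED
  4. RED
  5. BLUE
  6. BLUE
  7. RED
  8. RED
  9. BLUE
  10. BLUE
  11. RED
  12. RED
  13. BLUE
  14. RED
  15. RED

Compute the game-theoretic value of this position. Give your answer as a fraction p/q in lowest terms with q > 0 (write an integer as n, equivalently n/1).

G_1 [B]  L=[0]  R=[∅]  -> 1
G_2 [BB]  L=[0,1]  R=[∅]  -> 2
G_3 [BBR]  L=[0,1]  R=[2]  -> 3/2
G_4 [BBRR]  L=[0,1]  R=[3/2,2]  -> 5/4
G_5 [BBRRB]  L=[0,1,5/4]  R=[3/2,2]  -> 11/8
G_6 [BBRRBB]  L=[0,1,5/4,11/8]  R=[3/2,2]  -> 23/16
G_7 [BBRRBBR]  L=[0,1,5/4,11/8]  R=[23/16,3/2,2]  -> 45/32
G_8 [BBRRBBRR]  L=[0,1,5/4,11/8]  R=[45/32,23/16,3/2,2]  -> 89/64
G_9 [BBRRBBRRB]  L=[0,1,5/4,11/8,89/64]  R=[45/32,23/16,3/2,2]  -> 179/128
G_10 [BBRRBBRRBB]  L=[0,1,5/4,11/8,89/64,179/128]  R=[45/32,23/16,3/2,2]  -> 359/256
G_11 [BBRRBBRRBBR]  L=[0,1,5/4,11/8,89/64,179/128]  R=[359/256,45/32,23/16,3/2,2]  -> 717/512
G_12 [BBRRBBRRBBRR]  L=[0,1,5/4,11/8,89/64,179/128]  R=[717/512,359/256,45/32,23/16,3/2,2]  -> 1433/1024
G_13 [BBRRBBRRBBRRB]  L=[0,1,5/4,11/8,89/64,179/128,1433/1024]  R=[717/512,359/256,45/32,23/16,3/2,2]  -> 2867/2048
G_14 [BBRRBBRRBBRRBR]  L=[0,1,5/4,11/8,89/64,179/128,1433/1024]  R=[2867/2048,717/512,359/256,45/32,23/16,3/2,2]  -> 5733/4096
G_15 [BBRRBBRRBBRRBRR]  L=[0,1,5/4,11/8,89/64,179/128,1433/1024]  R=[5733/4096,2867/2048,717/512,359/256,45/32,23/16,3/2,2]  -> 11465/8192

11465/8192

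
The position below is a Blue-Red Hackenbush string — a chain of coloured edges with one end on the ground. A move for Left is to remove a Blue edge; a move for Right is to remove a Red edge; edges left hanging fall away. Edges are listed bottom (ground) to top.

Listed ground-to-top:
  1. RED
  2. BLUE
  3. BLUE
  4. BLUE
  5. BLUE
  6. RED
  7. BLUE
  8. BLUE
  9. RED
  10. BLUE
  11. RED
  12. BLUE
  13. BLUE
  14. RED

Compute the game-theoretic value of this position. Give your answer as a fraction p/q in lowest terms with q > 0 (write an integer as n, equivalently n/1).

-595/8192

step 1: add RED to get R; options L={ ∅ } R={ 0 } — -1
step 2: add BLUE to get RB; options L={ -1 } R={ 0 } — -1/2
step 3: add BLUE to get RBB; options L={ -1,-1/2 } R={ 0 } — -1/4
step 4: add BLUE to get RBBB; options L={ -1,-1/2,-1/4 } R={ 0 } — -1/8
step 5: add BLUE to get RBBBB; options L={ -1,-1/2,-1/4,-1/8 } R={ 0 } — -1/16
step 6: add RED to get RBBBBR; options L={ -1,-1/2,-1/4,-1/8 } R={ -1/16,0 } — -3/32
step 7: add BLUE to get RBBBBRB; options L={ -1,-1/2,-1/4,-1/8,-3/32 } R={ -1/16,0 } — -5/64
step 8: add BLUE to get RBBBBRBB; options L={ -1,-1/2,-1/4,-1/8,-3/32,-5/64 } R={ -1/16,0 } — -9/128
step 9: add RED to get RBBBBRBBR; options L={ -1,-1/2,-1/4,-1/8,-3/32,-5/64 } R={ -9/128,-1/16,0 } — -19/256
step 10: add BLUE to get RBBBBRBBRB; options L={ -1,-1/2,-1/4,-1/8,-3/32,-5/64,-19/256 } R={ -9/128,-1/16,0 } — -37/512
step 11: add RED to get RBBBBRBBRBR; options L={ -1,-1/2,-1/4,-1/8,-3/32,-5/64,-19/256 } R={ -37/512,-9/128,-1/16,0 } — -75/1024
step 12: add BLUE to get RBBBBRBBRBRB; options L={ -1,-1/2,-1/4,-1/8,-3/32,-5/64,-19/256,-75/1024 } R={ -37/512,-9/128,-1/16,0 } — -149/2048
step 13: add BLUE to get RBBBBRBBRBRBB; options L={ -1,-1/2,-1/4,-1/8,-3/32,-5/64,-19/256,-75/1024,-149/2048 } R={ -37/512,-9/128,-1/16,0 } — -297/4096
step 14: add RED to get RBBBBRBBRBRBBR; options L={ -1,-1/2,-1/4,-1/8,-3/32,-5/64,-19/256,-75/1024,-149/2048 } R={ -297/4096,-37/512,-9/128,-1/16,0 } — -595/8192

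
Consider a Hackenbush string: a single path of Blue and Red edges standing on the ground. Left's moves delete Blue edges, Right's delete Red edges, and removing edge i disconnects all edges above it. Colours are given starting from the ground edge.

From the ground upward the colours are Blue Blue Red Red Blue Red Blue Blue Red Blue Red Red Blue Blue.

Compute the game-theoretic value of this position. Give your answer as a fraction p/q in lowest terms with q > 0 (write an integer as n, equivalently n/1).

Recurse on prefixes of the 14-edge string Blue Blue Red Red Blue Red Blue Blue Red Blue Red Red Blue Blue:
edge 1 of 14 (Blue): { 0 | ∅ } so 1
edge 2 of 14 (Blue): { 0,1 | ∅ } so 2
edge 3 of 14 (Red): { 0,1 | 2 } so 3/2
edge 4 of 14 (Red): { 0,1 | 3/2,2 } so 5/4
edge 5 of 14 (Blue): { 0,1,5/4 | 3/2,2 } so 11/8
edge 6 of 14 (Red): { 0,1,5/4 | 11/8,3/2,2 } so 21/16
edge 7 of 14 (Blue): { 0,1,5/4,21/16 | 11/8,3/2,2 } so 43/32
edge 8 of 14 (Blue): { 0,1,5/4,21/16,43/32 | 11/8,3/2,2 } so 87/64
edge 9 of 14 (Red): { 0,1,5/4,21/16,43/32 | 87/64,11/8,3/2,2 } so 173/128
edge 10 of 14 (Blue): { 0,1,5/4,21/16,43/32,173/128 | 87/64,11/8,3/2,2 } so 347/256
edge 11 of 14 (Red): { 0,1,5/4,21/16,43/32,173/128 | 347/256,87/64,11/8,3/2,2 } so 693/512
edge 12 of 14 (Red): { 0,1,5/4,21/16,43/32,173/128 | 693/512,347/256,87/64,11/8,3/2,2 } so 1385/1024
edge 13 of 14 (Blue): { 0,1,5/4,21/16,43/32,173/128,1385/1024 | 693/512,347/256,87/64,11/8,3/2,2 } so 2771/2048
edge 14 of 14 (Blue): { 0,1,5/4,21/16,43/32,173/128,1385/1024,2771/2048 | 693/512,347/256,87/64,11/8,3/2,2 } so 5543/4096

5543/4096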